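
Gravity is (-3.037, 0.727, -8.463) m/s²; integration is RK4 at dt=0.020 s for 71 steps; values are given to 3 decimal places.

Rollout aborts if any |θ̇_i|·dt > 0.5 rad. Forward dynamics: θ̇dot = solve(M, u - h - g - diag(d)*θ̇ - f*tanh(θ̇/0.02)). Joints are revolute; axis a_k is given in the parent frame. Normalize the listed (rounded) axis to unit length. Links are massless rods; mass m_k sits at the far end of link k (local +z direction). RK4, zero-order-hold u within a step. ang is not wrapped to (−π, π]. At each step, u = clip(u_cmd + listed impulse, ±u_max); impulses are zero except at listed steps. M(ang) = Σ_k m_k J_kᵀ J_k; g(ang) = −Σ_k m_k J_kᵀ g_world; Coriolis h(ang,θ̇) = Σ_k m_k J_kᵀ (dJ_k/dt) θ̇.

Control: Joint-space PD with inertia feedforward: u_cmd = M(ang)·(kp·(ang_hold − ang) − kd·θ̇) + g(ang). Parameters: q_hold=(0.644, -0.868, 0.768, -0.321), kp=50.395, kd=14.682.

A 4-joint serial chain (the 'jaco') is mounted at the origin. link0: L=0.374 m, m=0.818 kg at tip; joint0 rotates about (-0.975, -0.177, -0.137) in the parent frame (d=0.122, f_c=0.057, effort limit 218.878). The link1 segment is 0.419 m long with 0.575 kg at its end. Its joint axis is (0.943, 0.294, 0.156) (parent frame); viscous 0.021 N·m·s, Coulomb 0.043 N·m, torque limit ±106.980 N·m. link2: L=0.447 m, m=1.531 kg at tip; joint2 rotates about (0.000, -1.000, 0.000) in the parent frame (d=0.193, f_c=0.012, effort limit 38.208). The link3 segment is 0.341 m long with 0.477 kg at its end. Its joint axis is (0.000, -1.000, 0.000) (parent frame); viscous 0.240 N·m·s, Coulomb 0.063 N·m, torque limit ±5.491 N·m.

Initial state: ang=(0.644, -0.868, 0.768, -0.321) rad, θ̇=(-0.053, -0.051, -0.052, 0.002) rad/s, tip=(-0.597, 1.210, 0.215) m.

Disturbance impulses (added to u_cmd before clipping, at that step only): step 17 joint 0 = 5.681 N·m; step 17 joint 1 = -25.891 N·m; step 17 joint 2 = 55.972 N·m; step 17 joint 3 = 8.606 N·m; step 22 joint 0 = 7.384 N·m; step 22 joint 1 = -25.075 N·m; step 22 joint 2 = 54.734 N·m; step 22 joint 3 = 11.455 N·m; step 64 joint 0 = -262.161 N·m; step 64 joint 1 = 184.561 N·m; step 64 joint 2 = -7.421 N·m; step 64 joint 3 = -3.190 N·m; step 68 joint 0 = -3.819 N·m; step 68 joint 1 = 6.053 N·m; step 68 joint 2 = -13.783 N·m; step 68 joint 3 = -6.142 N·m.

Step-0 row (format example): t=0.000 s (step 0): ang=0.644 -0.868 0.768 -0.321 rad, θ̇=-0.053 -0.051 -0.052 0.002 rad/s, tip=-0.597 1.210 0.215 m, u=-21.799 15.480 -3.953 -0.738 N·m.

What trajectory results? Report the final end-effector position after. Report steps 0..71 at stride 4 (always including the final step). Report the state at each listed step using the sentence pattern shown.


t=0.080 s (step 4): ang=0.643 -0.869 0.766 -0.321 rad, θ̇=-0.002 0.002 -0.005 0.000 rad/s, tip=-0.597 1.210 0.216 m, u=-22.343 15.843 -4.180 -0.797 N·m.
t=0.160 s (step 8): ang=0.643 -0.869 0.766 -0.321 rad, θ̇=0.002 0.001 0.003 0.000 rad/s, tip=-0.597 1.210 0.216 m, u=-22.512 15.985 -4.249 -0.813 N·m.
t=0.240 s (step 12): ang=0.643 -0.869 0.767 -0.321 rad, θ̇=0.002 0.000 0.004 0.000 rad/s, tip=-0.597 1.210 0.216 m, u=-22.565 16.029 -4.267 -0.817 N·m.
t=0.320 s (step 16): ang=0.643 -0.869 0.767 -0.321 rad, θ̇=0.002 0.000 0.003 0.000 rad/s, tip=-0.597 1.210 0.215 m, u=-22.578 16.038 -4.271 -0.818 N·m.
t=0.400 s (step 20): ang=0.624 -0.898 0.819 -0.360 rad, θ̇=-0.232 -0.345 0.575 -0.244 rad/s, tip=-0.613 1.183 0.200 m, u=-23.131 20.252 -11.350 -2.072 N·m.
t=0.480 s (step 24): ang=0.616 -0.911 0.884 -0.399 rad, θ̇=-0.014 -0.065 1.164 -0.672 rad/s, tip=-0.634 1.151 0.183 m, u=-23.616 22.376 -16.313 -2.957 N·m.
t=0.560 s (step 28): ang=0.618 -0.910 0.916 -0.408 rad, θ̇=0.050 0.070 -0.093 0.083 rad/s, tip=-0.646 1.136 0.176 m, u=-21.999 17.121 -6.998 -1.389 N·m.
t=0.640 s (step 32): ang=0.623 -0.902 0.895 -0.401 rad, θ̇=0.077 0.118 -0.341 0.072 rad/s, tip=-0.639 1.148 0.182 m, u=-21.768 15.599 -4.107 -0.797 N·m.
t=0.720 s (step 36): ang=0.629 -0.892 0.868 -0.396 rad, θ̇=0.071 0.110 -0.335 0.056 rad/s, tip=-0.627 1.165 0.191 m, u=-21.862 15.296 -3.405 -0.639 N·m.
t=0.800 s (step 40): ang=0.634 -0.885 0.843 -0.392 rad, θ̇=0.052 0.081 -0.270 0.050 rad/s, tip=-0.616 1.179 0.198 m, u=-22.000 15.361 -3.398 -0.625 N·m.
t=0.880 s (step 44): ang=0.637 -0.879 0.825 -0.388 rad, θ̇=0.033 0.053 -0.202 0.046 rad/s, tip=-0.608 1.190 0.204 m, u=-22.122 15.508 -3.567 -0.650 N·m.
t=0.960 s (step 48): ang=0.639 -0.876 0.811 -0.384 rad, θ̇=0.020 0.034 -0.146 0.042 rad/s, tip=-0.602 1.197 0.209 m, u=-22.224 15.647 -3.747 -0.680 N·m.
t=1.040 s (step 52): ang=0.641 -0.874 0.801 -0.381 rad, θ̇=0.014 0.023 -0.103 0.038 rad/s, tip=-0.598 1.202 0.211 m, u=-22.307 15.755 -3.894 -0.707 N·m.
t=1.120 s (step 56): ang=0.642 -0.872 0.794 -0.378 rad, θ̇=0.011 0.018 -0.072 0.034 rad/s, tip=-0.595 1.206 0.213 m, u=-22.371 15.832 -4.002 -0.727 N·m.
t=1.200 s (step 60): ang=0.642 -0.871 0.789 -0.376 rad, θ̇=0.009 0.014 -0.050 0.031 rad/s, tip=-0.594 1.208 0.215 m, u=-22.419 15.886 -4.080 -0.742 N·m.
t=1.280 s (step 64): ang=0.643 -0.870 0.786 -0.373 rad, θ̇=0.007 0.011 -0.035 0.028 rad/s, tip=-0.592 1.209 0.216 m, u=-218.878 106.980 -11.554 -3.943 N·m.
t=1.360 s (step 68): ang=0.381 -1.144 0.651 -0.247 rad, θ̇=-1.459 -1.406 -0.683 0.445 rad/s, tip=-0.553 1.165 0.260 m, u=0.230 10.736 -16.706 -5.491 N·m.
t=1.420 s (step 71): ang=0.348 -1.174 0.629 -0.292 rad, θ̇=0.118 0.166 -0.071 -0.486 rad/s, tip=-0.527 1.170 0.279 m.
final tip position (m): -0.527 1.170 0.279


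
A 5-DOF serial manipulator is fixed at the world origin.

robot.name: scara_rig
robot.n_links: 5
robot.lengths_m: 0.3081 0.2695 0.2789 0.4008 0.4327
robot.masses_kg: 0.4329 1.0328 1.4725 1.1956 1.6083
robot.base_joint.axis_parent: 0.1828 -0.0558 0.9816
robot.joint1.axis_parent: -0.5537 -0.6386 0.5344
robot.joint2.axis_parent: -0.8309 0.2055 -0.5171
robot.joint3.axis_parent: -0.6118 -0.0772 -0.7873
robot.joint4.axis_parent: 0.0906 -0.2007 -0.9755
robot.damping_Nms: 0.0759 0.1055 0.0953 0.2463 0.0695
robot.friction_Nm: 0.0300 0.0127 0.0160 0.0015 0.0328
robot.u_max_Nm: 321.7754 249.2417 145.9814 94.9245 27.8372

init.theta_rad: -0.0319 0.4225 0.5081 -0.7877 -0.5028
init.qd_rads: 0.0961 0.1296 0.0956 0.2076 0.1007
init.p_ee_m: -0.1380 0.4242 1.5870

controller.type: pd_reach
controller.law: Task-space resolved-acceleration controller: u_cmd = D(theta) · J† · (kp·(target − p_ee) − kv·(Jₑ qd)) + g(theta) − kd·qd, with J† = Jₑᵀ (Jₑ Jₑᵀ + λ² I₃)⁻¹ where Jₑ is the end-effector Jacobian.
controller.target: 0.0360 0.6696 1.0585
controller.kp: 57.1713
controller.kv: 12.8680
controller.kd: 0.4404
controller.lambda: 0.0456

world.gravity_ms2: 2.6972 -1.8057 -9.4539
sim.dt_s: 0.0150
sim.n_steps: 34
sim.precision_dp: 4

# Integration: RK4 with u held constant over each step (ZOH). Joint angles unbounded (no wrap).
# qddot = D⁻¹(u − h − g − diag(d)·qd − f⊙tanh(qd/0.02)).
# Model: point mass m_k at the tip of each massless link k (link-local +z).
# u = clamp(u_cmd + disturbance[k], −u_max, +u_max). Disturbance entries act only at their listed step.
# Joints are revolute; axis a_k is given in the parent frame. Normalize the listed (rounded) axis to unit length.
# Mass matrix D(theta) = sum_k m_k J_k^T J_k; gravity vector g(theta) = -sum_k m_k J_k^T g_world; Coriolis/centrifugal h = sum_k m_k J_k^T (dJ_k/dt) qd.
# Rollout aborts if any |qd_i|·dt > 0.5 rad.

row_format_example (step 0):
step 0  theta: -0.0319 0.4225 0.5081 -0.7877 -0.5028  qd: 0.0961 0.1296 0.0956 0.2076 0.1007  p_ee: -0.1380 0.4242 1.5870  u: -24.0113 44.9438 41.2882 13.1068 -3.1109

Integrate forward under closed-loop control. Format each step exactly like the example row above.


step 1  theta: -0.0244 0.4287 0.5241 -0.8088 -0.5034  qd: 0.8814 0.6866 2.0196 -2.9333 -0.0288  p_ee: -0.1400 0.4287 1.5835  u: -18.1477 37.1914 31.0493 11.6251 -2.3639
step 2  theta: -0.0091 0.4420 0.5624 -0.8659 -0.5011  qd: 1.1420 1.0883 3.0491 -4.6243 0.3730  p_ee: -0.1401 0.4362 1.5761  u: -13.3872 29.3655 22.4787 9.2999 -1.9370
step 3  theta: 0.0074 0.4611 0.6110 -0.9428 -0.4983  qd: 1.0546 1.4433 3.4344 -5.5937 0.1220  p_ee: -0.1391 0.4465 1.5658  u: -9.0677 21.8712 14.9581 6.8039 -1.2635
step 4  theta: 0.0219 0.4847 0.6638 -1.0303 -0.4928  qd: 0.8839 1.7091 3.6160 -6.0446 0.6728  p_ee: -0.1375 0.4588 1.5532  u: -5.8024 15.1138 8.9638 4.6072 -1.0450
step 5  theta: 0.0329 0.5124 0.7169 -1.1233 -0.4873  qd: 0.5936 1.9744 3.4807 -6.3478 0.1719  p_ee: -0.1354 0.4727 1.5387  u: -2.5709 9.0437 3.6448 2.7118 -0.3880
step 6  theta: 0.0401 0.5433 0.7685 -1.2186 -0.4793  qd: 0.3701 2.1487 3.3999 -6.3582 0.9002  p_ee: -0.1331 0.4876 1.5226  u: -0.4391 3.9293 -0.1853 1.3141 -0.3906
step 7  theta: 0.0433 0.5770 0.8167 -1.3145 -0.4720  qd: 0.0718 2.3463 3.0417 -6.4267 0.1516  p_ee: -0.1305 0.5030 1.5054  u: 2.1259 -0.5411 -3.7159 0.2275 0.2589
step 8  theta: 0.0431 0.6129 0.8611 -1.4093 -0.4625  qd: -0.1091 2.4459 2.8636 -6.2411 1.0611  p_ee: -0.1276 0.5186 1.4872  u: 3.4889 -4.0705 -5.8390 -0.3982 0.0487
step 9  theta: 0.0396 0.6506 0.9005 -1.5027 -0.4536  qd: -0.3534 2.5783 2.3867 -6.2087 0.1826  p_ee: -0.1244 0.5341 1.4685  u: 5.7355 -7.1550 -8.0263 -0.7924 0.6574
step 10  theta: 0.0334 0.6895 0.9346 -1.5936 -0.4432  qd: -0.4838 2.6223 2.1309 -5.9405 1.1177  p_ee: -0.1209 0.5493 1.4493  u: 6.7342 -9.3951 -8.9767 -0.8176 0.3382
step 11  theta: 0.0249 0.7293 0.9627 -1.6818 -0.4322  qd: -0.6481 2.6833 1.6023 -5.8327 0.3753  p_ee: -0.1171 0.5640 1.4300  u: 8.8230 -11.4060 -10.1837 -0.6743 0.8041
step 12  theta: 0.0147 0.7694 0.9845 -1.7670 -0.4205  qd: -0.7226 2.6784 1.2647 -5.5494 1.1021  p_ee: -0.1130 0.5782 1.4107  u: 9.8435 -12.7719 -10.4792 -0.2640 0.5157
step 13  theta: 0.0035 0.8093 1.0000 -1.8487 -0.4071  qd: -0.7830 2.6568 0.7706 -5.3666 0.6970  p_ee: -0.1086 0.5916 1.3915  u: 11.7270 -14.0898 -10.9911 0.2764 0.7622
step 14  theta: -0.0081 0.8486 1.0091 -1.9270 -0.3934  qd: -0.7808 2.5912 0.3997 -5.0951 1.0911  p_ee: -0.1039 0.6045 1.3726  u: 12.9023 -15.0269 -10.9675 0.9910 0.5875
step 15  theta: -0.0194 0.8866 1.0124 -2.0016 -0.3779  qd: -0.7346 2.4880 0.0127 -4.8642 0.9646  p_ee: -0.0989 0.6166 1.3540  u: 14.3940 -15.9995 -10.9889 1.7992 0.6533
step 16  theta: -0.0296 0.9228 1.0107 -2.0725 -0.3623  qd: -0.6406 2.3509 -0.2788 -4.6126 1.1002  p_ee: -0.0937 0.6280 1.3358  u: 15.4099 -16.8176 -10.7390 2.6961 0.5661
step 17  theta: -0.0381 0.9568 1.0051 -2.1398 -0.3461  qd: -0.5089 2.1819 -0.5151 -4.3839 1.0521  p_ee: -0.0883 0.6387 1.3179  u: 16.2727 -17.6293 -10.4108 3.6341 0.5514
step 18  theta: -0.0445 0.9880 0.9963 -2.2038 -0.3303  qd: -0.3537 1.9929 -0.6838 -4.1660 1.0526  p_ee: -0.0829 0.6487 1.3006  u: 16.7292 -18.3122 -9.9252 4.5892 0.4914
step 19  theta: -0.0485 1.0163 0.9855 -2.2647 -0.3148  qd: -0.1832 1.7882 -0.7964 -3.9689 1.0083  p_ee: -0.0774 0.6578 1.2839  u: 16.8653 -18.8841 -9.3491 5.5269 0.4358
step 20  theta: -0.0498 1.0415 0.9733 -2.3228 -0.3001  qd: -0.0085 1.5760 -0.8636 -3.7886 0.9722  p_ee: -0.0721 0.6662 1.2677  u: 16.6742 -19.2917 -8.6962 6.4214 0.3604
step 21  theta: -0.0486 1.0634 0.9603 -2.3782 -0.2858  qd: 0.1608 1.3619 -0.9013 -3.6217 0.9388  p_ee: -0.0669 0.6737 1.2522  u: 16.2423 -19.5222 -8.0077 7.2512 0.2726
step 22  theta: -0.0450 1.0822 0.9469 -2.4313 -0.2721  qd: 0.3230 1.1487 -0.9119 -3.4683 0.9024  p_ee: -0.0618 0.6803 1.2374  u: 15.6160 -19.5874 -7.3146 7.9986 0.1785
step 23  theta: -0.0390 1.0979 0.9334 -2.4822 -0.2590  qd: 0.4741 0.9403 -0.9027 -3.3248 0.8727  p_ee: -0.0569 0.6862 1.2234  u: 14.8481 -19.4897 -6.6398 8.6522 0.0767
step 24  theta: -0.0308 1.1104 0.9202 -2.5310 -0.2462  qd: 0.6117 0.7392 -0.8796 -3.1888 0.8465  p_ee: -0.0523 0.6912 1.2102  u: 13.9967 -19.2460 -6.0045 9.2055 -0.0280
step 25  theta: -0.0207 1.1201 0.9074 -2.5778 -0.2338  qd: 0.7346 0.5477 -0.8470 -3.0578 0.8240  p_ee: -0.0479 0.6955 1.1977  u: 13.1070 -18.8749 -5.4229 9.6565 -0.1331
step 26  theta: -0.0088 1.1269 0.8950 -2.6227 -0.2218  qd: 0.8423 0.3672 -0.8085 -2.9303 0.8034  p_ee: -0.0438 0.6991 1.1861  u: 12.2149 -18.3981 -4.9044 10.0069 -0.2355
step 27  theta: 0.0045 1.1311 0.8833 -2.6656 -0.2100  qd: 0.9349 0.1989 -0.7665 -2.8053 0.7840  p_ee: -0.0398 0.7020 1.1753  u: 11.3460 -17.8363 -4.4532 10.2612 -0.3334
step 28  theta: 0.0191 1.1329 0.8722 -2.7068 -0.1985  qd: 1.0130 0.0438 -0.7231 -2.6821 0.7647  p_ee: -0.0362 0.7043 1.1654  u: 10.5178 -17.2093 -4.0702 10.4264 -0.4253
step 29  theta: 0.0348 1.1325 0.8617 -2.7461 -0.1873  qd: 1.0770 -0.0976 -0.6804 -2.5601 0.7484  p_ee: -0.0327 0.7061 1.1562  u: 9.7401 -16.5365 -3.7530 10.5105 -0.5119
step 30  theta: 0.0513 1.1301 0.8519 -2.7835 -0.1763  qd: 1.1288 -0.2257 -0.6383 -2.4404 0.7268  p_ee: -0.0295 0.7073 1.1478  u: 9.0212 -15.8356 -3.4987 10.5228 -0.5888
step 31  theta: 0.0685 1.1258 0.8426 -2.8192 -0.1657  qd: 1.1692 -0.3404 -0.5984 -2.3227 0.7059  p_ee: -0.0265 0.7082 1.1402  u: 8.3605 -15.1136 -3.3010 10.4727 -0.6594
step 32  theta: 0.0863 1.1200 0.8339 -2.8532 -0.1553  qd: 1.1996 -0.4424 -0.5609 -2.2076 0.6832  p_ee: -0.0237 0.7086 1.1332  u: 7.7582 -14.3832 -3.1545 10.3694 -0.7225
step 33  theta: 0.1044 1.1127 0.8258 -2.8854 -0.1453  qd: 1.2211 -0.5320 -0.5263 -2.0955 0.6602  p_ee: -0.0211 0.7087 1.1270  u: 7.2117 -13.6519 -3.0529 10.2221 -0.7791
step 34  theta: 0.1229 1.1041 0.8181 -2.9160 -0.1356  qd: 1.2350 -0.6102 -0.4944 -1.9868 0.6362  p_ee: -0.0186 0.7086 1.1213


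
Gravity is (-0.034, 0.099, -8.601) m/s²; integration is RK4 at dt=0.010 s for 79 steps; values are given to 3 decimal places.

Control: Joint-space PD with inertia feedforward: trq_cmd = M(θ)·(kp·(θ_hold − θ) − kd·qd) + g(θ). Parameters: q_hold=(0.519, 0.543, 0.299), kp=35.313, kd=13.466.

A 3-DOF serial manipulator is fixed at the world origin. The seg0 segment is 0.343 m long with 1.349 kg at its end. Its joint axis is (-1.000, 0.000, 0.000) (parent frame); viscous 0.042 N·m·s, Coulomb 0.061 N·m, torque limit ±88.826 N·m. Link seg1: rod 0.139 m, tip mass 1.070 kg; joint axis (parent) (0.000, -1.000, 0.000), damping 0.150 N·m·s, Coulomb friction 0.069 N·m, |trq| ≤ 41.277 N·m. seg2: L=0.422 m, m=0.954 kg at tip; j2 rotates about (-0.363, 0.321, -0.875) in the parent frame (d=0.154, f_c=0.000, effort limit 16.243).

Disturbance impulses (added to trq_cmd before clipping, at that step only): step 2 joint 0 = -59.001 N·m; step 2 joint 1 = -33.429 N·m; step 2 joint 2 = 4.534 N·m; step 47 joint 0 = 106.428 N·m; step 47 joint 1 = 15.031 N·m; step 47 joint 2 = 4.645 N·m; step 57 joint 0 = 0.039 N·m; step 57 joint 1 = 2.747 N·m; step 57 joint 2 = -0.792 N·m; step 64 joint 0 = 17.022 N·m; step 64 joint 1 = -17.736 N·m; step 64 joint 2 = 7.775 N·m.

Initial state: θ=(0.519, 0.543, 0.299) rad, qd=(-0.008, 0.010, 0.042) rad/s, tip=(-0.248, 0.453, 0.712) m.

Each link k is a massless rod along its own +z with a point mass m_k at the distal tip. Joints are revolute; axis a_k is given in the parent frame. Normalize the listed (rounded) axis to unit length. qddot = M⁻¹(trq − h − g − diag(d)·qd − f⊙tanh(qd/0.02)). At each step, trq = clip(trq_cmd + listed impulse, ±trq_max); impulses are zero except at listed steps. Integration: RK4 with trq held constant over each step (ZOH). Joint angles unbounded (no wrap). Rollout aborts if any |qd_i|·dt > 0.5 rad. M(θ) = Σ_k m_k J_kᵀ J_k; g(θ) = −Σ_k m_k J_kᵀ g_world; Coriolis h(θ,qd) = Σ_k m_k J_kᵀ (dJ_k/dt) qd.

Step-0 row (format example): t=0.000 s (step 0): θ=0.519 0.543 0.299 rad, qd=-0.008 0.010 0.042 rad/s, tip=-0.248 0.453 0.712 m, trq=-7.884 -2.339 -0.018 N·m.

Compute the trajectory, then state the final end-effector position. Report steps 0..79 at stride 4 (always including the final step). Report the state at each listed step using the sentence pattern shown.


t=0.040 s (step 4): θ=0.511 0.528 0.298 rad, qd=-0.467 -0.891 -0.012 rad/s, tip=-0.241 0.449 0.719 m, trq=-0.684 1.739 -0.580 N·m.
t=0.080 s (step 8): θ=0.497 0.503 0.301 rad, qd=-0.252 -0.418 0.124 rad/s, tip=-0.228 0.442 0.731 m, trq=-3.285 0.251 -0.384 N·m.
t=0.120 s (step 12): θ=0.490 0.492 0.306 rad, qd=-0.113 -0.160 0.104 rad/s, tip=-0.221 0.439 0.736 m, trq=-4.973 -0.705 -0.248 N·m.
t=0.160 s (step 16): θ=0.487 0.488 0.310 rad, qd=-0.028 -0.015 0.069 rad/s, tip=-0.219 0.437 0.738 m, trq=-6.069 -1.316 -0.159 N·m.
t=0.200 s (step 20): θ=0.487 0.489 0.310 rad, qd=0.026 0.033 -0.036 rad/s, tip=-0.219 0.437 0.738 m, trq=-6.750 -1.661 -0.106 N·m.
t=0.240 s (step 24): θ=0.489 0.491 0.308 rad, qd=0.052 0.061 -0.072 rad/s, tip=-0.220 0.438 0.737 m, trq=-7.168 -1.868 -0.079 N·m.
t=0.280 s (step 28): θ=0.491 0.494 0.305 rad, qd=0.063 0.076 -0.079 rad/s, tip=-0.222 0.439 0.735 m, trq=-7.438 -2.000 -0.063 N·m.
t=0.320 s (step 32): θ=0.494 0.497 0.302 rad, qd=0.067 0.082 -0.079 rad/s, tip=-0.225 0.440 0.733 m, trq=-7.611 -2.085 -0.054 N·m.
t=0.360 s (step 36): θ=0.497 0.500 0.298 rad, qd=0.066 0.081 -0.076 rad/s, tip=-0.227 0.442 0.731 m, trq=-7.722 -2.140 -0.050 N·m.
t=0.400 s (step 40): θ=0.499 0.503 0.295 rad, qd=0.063 0.076 -0.073 rad/s, tip=-0.229 0.443 0.730 m, trq=-7.793 -2.175 -0.047 N·m.
t=0.440 s (step 44): θ=0.502 0.506 0.293 rad, qd=0.058 0.069 -0.069 rad/s, tip=-0.231 0.444 0.728 m, trq=-7.837 -2.198 -0.046 N·m.
t=0.480 s (step 48): θ=0.508 0.512 0.295 rad, qd=0.856 0.806 0.977 rad/s, tip=-0.234 0.448 0.724 m, trq=-21.108 -4.255 -0.661 N·m.
t=0.520 s (step 52): θ=0.535 0.533 0.310 rad, qd=0.523 0.307 0.044 rad/s, tip=-0.241 0.467 0.707 m, trq=-16.473 -3.447 -0.391 N·m.
t=0.560 s (step 56): θ=0.551 0.541 0.309 rad, qd=0.273 0.139 -0.079 rad/s, tip=-0.246 0.477 0.698 m, trq=-13.455 -2.973 -0.267 N·m.
t=0.600 s (step 60): θ=0.558 0.547 0.305 rad, qd=0.113 0.122 -0.089 rad/s, tip=-0.249 0.481 0.693 m, trq=-11.493 -2.988 -0.101 N·m.
t=0.640 s (step 64): θ=0.561 0.550 0.302 rad, qd=0.017 0.047 -0.080 rad/s, tip=-0.251 0.482 0.691 m, trq=6.808 -20.441 7.695 N·m.
t=0.680 s (step 68): θ=0.562 0.547 0.340 rad, qd=0.018 -0.163 0.534 rad/s, tip=-0.244 0.487 0.691 m, trq=-11.094 -0.819 -0.718 N·m.
t=0.720 s (step 72): θ=0.561 0.541 0.352 rad, qd=-0.030 -0.115 0.141 rad/s, tip=-0.239 0.489 0.693 m, trq=-10.010 -1.368 -0.428 N·m.
t=0.760 s (step 76): θ=0.560 0.538 0.355 rad, qd=-0.066 -0.042 0.050 rad/s, tip=-0.237 0.489 0.694 m, trq=-9.321 -1.725 -0.259 N·m.
t=0.790 s (step 79): θ=0.557 0.537 0.356 rad, qd=-0.080 -0.009 0.010 rad/s, tip=-0.236 0.488 0.695 m.
final tip position (m): -0.236 0.488 0.695


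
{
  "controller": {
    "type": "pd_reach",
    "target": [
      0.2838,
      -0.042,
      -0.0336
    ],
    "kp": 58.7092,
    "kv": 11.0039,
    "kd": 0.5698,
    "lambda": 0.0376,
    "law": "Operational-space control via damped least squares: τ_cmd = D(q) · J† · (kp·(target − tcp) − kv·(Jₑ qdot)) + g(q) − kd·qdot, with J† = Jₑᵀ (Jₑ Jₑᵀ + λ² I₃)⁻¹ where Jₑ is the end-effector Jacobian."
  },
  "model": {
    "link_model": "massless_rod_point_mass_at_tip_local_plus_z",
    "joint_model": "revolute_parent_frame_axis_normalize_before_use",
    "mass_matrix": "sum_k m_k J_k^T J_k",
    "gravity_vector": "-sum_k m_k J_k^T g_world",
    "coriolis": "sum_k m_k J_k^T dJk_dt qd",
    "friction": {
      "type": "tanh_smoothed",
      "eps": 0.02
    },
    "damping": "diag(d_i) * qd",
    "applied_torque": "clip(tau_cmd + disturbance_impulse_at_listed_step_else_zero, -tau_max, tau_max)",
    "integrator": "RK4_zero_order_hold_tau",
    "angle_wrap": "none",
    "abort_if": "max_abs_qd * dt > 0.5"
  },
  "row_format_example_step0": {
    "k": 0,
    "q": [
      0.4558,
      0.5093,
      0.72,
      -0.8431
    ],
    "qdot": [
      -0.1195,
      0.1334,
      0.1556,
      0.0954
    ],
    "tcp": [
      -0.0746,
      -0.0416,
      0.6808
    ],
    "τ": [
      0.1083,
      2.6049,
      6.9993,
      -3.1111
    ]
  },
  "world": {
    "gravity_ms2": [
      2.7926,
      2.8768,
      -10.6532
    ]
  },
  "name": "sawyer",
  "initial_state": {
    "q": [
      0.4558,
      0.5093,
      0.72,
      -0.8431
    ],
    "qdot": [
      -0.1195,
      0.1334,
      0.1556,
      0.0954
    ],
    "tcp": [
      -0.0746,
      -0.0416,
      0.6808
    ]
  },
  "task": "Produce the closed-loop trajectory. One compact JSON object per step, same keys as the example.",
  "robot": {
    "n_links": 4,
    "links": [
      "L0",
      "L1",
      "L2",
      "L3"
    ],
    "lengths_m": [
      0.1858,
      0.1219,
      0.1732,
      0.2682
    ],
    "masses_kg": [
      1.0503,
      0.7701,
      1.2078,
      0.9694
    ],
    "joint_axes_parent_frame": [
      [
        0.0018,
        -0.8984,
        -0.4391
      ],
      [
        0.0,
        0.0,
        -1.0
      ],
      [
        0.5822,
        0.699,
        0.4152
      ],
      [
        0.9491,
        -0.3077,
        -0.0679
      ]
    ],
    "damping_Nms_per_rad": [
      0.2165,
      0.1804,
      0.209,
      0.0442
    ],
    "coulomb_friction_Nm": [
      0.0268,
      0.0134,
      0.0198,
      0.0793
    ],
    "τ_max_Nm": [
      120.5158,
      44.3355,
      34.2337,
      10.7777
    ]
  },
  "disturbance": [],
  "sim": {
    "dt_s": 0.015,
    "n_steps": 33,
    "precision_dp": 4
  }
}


{"k":1,"q":[0.4598,0.5199,0.7487,-0.8744],"qdot":[0.6102,1.3182,3.6116,-4.2091],"tcp":[-0.0714,-0.0428,0.6769],"\u03c4":[-1.2726,1.5564,3.9324,0.0729]}
{"k":2,"q":[0.4707,0.5413,0.8157,-0.9483],"qdot":[0.8171,1.6174,5.2952,-5.6512],"tcp":[-0.0657,-0.0438,0.6673],"\u03c4":[-4.1531,0.8658,2.4681,1.1771]}
{"k":3,"q":[0.4817,0.5689,0.8997,-1.0363],"qdot":[0.6407,2.0757,5.912,-6.0873],"tcp":[-0.0594,-0.0451,0.6554],"\u03c4":[-6.6671,0.0757,1.7916,1.6051]}
{"k":4,"q":[0.4889,0.6017,0.9901,-1.1268],"qdot":[0.3223,2.3121,6.1511,-5.998],"tcp":[-0.053,-0.0467,0.6426],"\u03c4":[-8.5862,-0.546,1.4249,1.7132]}
{"k":5,"q":[0.4908,0.6373,1.0828,-1.2146],"qdot":[-0.067,2.4469,6.2169,-5.7298],"tcp":[-0.0461,-0.0486,0.6299],"\u03c4":[-9.8758,-1.045,1.1938,1.7303]}
{"k":6,"q":[0.4867,0.6743,1.176,-1.2979],"qdot":[-0.4839,2.4919,6.2196,-5.3982],"tcp":[-0.0387,-0.0508,0.6178],"\u03c4":[-10.6586,-1.4272,1.0246,1.7167]}
{"k":7,"q":[0.4762,0.7114,1.269,-1.3761],"qdot":[-0.9137,2.4753,6.1944,-5.056],"tcp":[-0.0302,-0.0531,0.6064],"\u03c4":[-11.0276,-1.7124,0.8932,1.6898]}
{"k":8,"q":[0.4593,0.7479,1.3616,-1.4493],"qdot":[-1.3452,2.4022,6.1597,-4.7186],"tcp":[-0.0205,-0.0555,0.5959],"\u03c4":[-11.0722,-1.9121,0.7928,1.645]}
{"k":9,"q":[0.4359,0.783,1.4537,-1.5176],"qdot":[-1.7728,2.279,6.122,-4.3937],"tcp":[-0.0093,-0.0579,0.5861],"\u03c4":[-10.8541,-2.0392,0.7238,1.5753]}
{"k":10,"q":[0.4062,0.8159,1.5453,-1.5811],"qdot":[-2.1928,2.1097,6.084,-4.0861],"tcp":[0.0037,-0.0603,0.5769],"\u03c4":[-10.4119,-2.1047,0.6878,1.4742]}
{"k":11,"q":[0.3703,0.8459,1.6363,-1.6402],"qdot":[-2.6031,1.897,6.0474,-3.7992],"tcp":[0.0186,-0.0625,0.5682],"\u03c4":[-9.7636,-2.117,0.6846,1.3359]}
{"k":12,"q":[0.3283,0.8724,1.7268,-1.6952],"qdot":[-3.002,1.6422,6.0129,-3.5364],"tcp":[0.0356,-0.0643,0.5597],"\u03c4":[-8.907,-2.0796,0.7104,1.1556]}
{"k":13,"q":[0.2804,0.8948,1.8169,-1.7464],"qdot":[-3.388,1.3461,5.9798,-3.3006],"tcp":[0.0548,-0.0657,0.551],"\u03c4":[-7.8219,-1.9893,0.756,0.9284]}
{"k":14,"q":[0.2268,0.9125,1.9064,-1.7944],"qdot":[-3.7592,1.0102,5.9447,-3.0941],"tcp":[0.0762,-0.0665,0.5419],"\u03c4":[-6.4741,-1.8358,0.8068,0.6499]}
{"k":15,"q":[0.1678,0.9249,1.9954,-1.8395],"qdot":[-4.1135,0.6386,5.9005,-2.919],"tcp":[0.0998,-0.0663,0.532],"\u03c4":[-4.8253,-1.6045,0.8438,0.3161]}
{"k":16,"q":[0.1037,0.9314,2.0836,-1.8822],"qdot":[-4.4478,0.2396,5.8371,-2.7762],"tcp":[0.1254,-0.0651,0.5208],"\u03c4":[-2.8492,-1.2818,0.8472,-0.0763]}
{"k":17,"q":[0.0347,0.9319,2.1706,-1.923],"qdot":[-4.7592,-0.1696,5.743,-2.6669],"tcp":[0.1527,-0.0626,0.508],"\u03c4":[-0.5495,-0.8661,0.8001,-0.5272]}
{"k":18,"q":[-0.0388,0.9264,2.2559,-1.9624],"qdot":[-5.0444,-0.564,5.6081,-2.5911],"tcp":[0.1814,-0.0585,0.4933],"\u03c4":[2.0243,-0.3749,0.694,-1.0321]}
{"k":19,"q":[-0.1162,0.9151,2.3387,-2.0008],"qdot":[-5.2905,-0.9404,5.4252,-2.5291],"tcp":[0.2107,-0.0528,0.4763],"\u03c4":[4.7701,0.1705,0.537,-1.5911]}
{"k":20,"q":[-0.197,0.8984,2.4185,-2.0384],"qdot":[-5.4914,-1.2691,5.1992,-2.4778],"tcp":[0.2402,-0.0455,0.457],"\u03c4":[7.5581,0.7193,0.3389,-2.1864]}
{"k":21,"q":[-0.2804,0.8774,2.4946,-2.0752],"qdot":[-5.639,-1.5284,4.941,-2.4274],"tcp":[0.2691,-0.0367,0.4353],"\u03c4":[10.2462,1.2189,0.1177,-2.7985]}
{"k":22,"q":[-0.3656,0.853,2.5667,-2.1111],"qdot":[-5.7253,-1.7025,4.6667,-2.3673],"tcp":[0.2967,-0.0266,0.4114],"\u03c4":[12.7056,1.6244,-0.107,-3.4043]}
{"k":23,"q":[-0.4516,0.8267,2.6347,-2.1461],"qdot":[-5.7445,-1.7838,4.3937,-2.289],"tcp":[0.3224,-0.0155,0.3856],"\u03c4":[14.8394,1.9075,-0.3172,-3.9795]}
{"k":24,"q":[-0.5374,0.7999,2.6986,-2.1796],"qdot":[-5.6939,-1.7738,4.1369,-2.188],"tcp":[0.3457,-0.0039,0.3583],"\u03c4":[16.59,2.0595,-0.4984,-4.5019]}
{"k":25,"q":[-0.6219,0.7738,2.7589,-2.2116],"qdot":[-5.5752,-1.684,3.9053,-2.0642],"tcp":[0.3663,0.0079,0.3298],"\u03c4":[17.9381,2.0899,-0.6398,-4.9538]}
{"k":26,"q":[-0.7041,0.7495,2.8159,-2.2415],"qdot":[-5.3943,-1.5338,3.7017,-1.9223],"tcp":[0.384,0.0196,0.3009],"\u03c4":[18.8955,2.0216,-0.7342,-5.3235]}
{"k":27,"q":[-0.7833,0.7277,2.87,-2.2692],"qdot":[-5.1607,-1.3478,3.5236,-1.7706],"tcp":[0.3988,0.0308,0.2718],"\u03c4":[19.4957,1.883,-0.7786,-5.6054]}
{"k":28,"q":[-0.8587,0.7089,2.9216,-2.2947],"qdot":[-4.8865,-1.1507,3.3657,-1.6198],"tcp":[0.4108,0.0414,0.2431],"\u03c4":[19.7853,1.7025,-0.7744,-5.7995]}
{"k":29,"q":[-0.9297,0.6929,2.971,-2.318],"qdot":[-4.5847,-0.9635,3.2226,-1.4802],"tcp":[0.4201,0.0512,0.2153],"\u03c4":[19.8159,1.504,-0.7269,-5.9102]}
{"k":30,"q":[-0.9962,0.6796,3.0183,-2.3393],"qdot":[-4.2677,-0.8,3.0904,-1.3606],"tcp":[0.4269,0.0603,0.1886],"\u03c4":[19.639,1.304,-0.6449,-5.9454]}
{"k":31,"q":[-1.0578,0.6685,3.0638,-2.359],"qdot":[-3.9461,-0.6668,2.967,-1.2657],"tcp":[0.4316,0.0684,0.1635],"\u03c4":[19.3024,1.1124,-0.5389,-5.9151]}
{"k":32,"q":[-1.1146,0.6592,3.1074,-2.3775],"qdot":[-3.6283,-0.5637,2.8519,-1.1969],"tcp":[0.4343,0.0757,0.14],"\u03c4":[18.8485,0.9335,-0.4193,-5.8313]}
{"k":33,"q":[-1.1667,0.6513,3.1494,-2.3951],"qdot":[-3.3204,-0.4867,2.7452,-1.152],"tcp":[0.4355,0.0821,0.1184]}


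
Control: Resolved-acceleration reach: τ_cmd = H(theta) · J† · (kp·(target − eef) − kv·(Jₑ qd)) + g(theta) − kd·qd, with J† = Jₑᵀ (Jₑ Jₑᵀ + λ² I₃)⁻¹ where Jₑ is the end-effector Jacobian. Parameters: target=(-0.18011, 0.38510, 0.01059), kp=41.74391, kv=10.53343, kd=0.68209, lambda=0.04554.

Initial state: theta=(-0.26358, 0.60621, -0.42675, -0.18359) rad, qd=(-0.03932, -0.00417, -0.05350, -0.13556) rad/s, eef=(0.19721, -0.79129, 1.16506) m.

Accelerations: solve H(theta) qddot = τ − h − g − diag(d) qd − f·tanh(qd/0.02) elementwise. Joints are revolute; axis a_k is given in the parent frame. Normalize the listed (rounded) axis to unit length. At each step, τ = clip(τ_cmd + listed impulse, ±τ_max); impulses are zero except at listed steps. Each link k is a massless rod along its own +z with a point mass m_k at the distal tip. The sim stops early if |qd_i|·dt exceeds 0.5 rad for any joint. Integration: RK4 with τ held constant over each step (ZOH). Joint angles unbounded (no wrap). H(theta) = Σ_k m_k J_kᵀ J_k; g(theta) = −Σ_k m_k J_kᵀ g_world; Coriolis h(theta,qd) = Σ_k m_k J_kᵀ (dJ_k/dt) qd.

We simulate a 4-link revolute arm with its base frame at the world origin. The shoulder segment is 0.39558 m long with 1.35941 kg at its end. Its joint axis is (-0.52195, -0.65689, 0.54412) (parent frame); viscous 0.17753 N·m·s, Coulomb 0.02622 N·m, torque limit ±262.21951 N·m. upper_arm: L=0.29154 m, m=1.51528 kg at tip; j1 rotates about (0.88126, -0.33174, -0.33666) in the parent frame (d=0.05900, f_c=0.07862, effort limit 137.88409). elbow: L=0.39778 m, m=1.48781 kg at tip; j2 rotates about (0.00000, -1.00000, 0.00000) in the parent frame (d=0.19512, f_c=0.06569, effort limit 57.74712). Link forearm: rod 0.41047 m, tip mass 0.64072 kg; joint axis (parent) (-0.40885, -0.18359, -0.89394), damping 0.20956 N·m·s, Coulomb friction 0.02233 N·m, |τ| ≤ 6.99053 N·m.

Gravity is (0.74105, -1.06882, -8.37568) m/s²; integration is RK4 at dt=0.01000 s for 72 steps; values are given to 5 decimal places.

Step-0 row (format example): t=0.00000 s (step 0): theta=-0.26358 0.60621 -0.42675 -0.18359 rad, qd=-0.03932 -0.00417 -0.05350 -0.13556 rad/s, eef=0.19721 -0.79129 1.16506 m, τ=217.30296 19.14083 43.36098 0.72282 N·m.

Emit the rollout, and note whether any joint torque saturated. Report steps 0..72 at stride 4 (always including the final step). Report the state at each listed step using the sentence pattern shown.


t=0.04000 s (step 4): theta=-0.07789 0.72779 -0.59265 -0.26079 rad, qd=8.25485 5.33008 -6.44116 -4.02494 rad/s, eef=0.18582 -0.75385 1.13392 m, τ=92.16372 10.16763 21.18314 2.47076 N·m.
t=0.08000 s (step 8): theta=0.32549 0.98348 -0.83346 -0.46883 rad, qd=11.47588 7.09349 -4.99366 -5.83914 rad/s, eef=0.14689 -0.63556 1.07764 m, τ=9.36129 19.03409 5.97820 2.18696 N·m.
t=0.12000 s (step 12): theta=0.81973 1.27560 -0.97763 -0.68692 rad, qd=13.15099 7.37549 -2.26660 -4.77854 rad/s, eef=0.07763 -0.46246 1.03243 m, τ=-25.43553 34.00762 4.93288 1.38567 N·m.
t=0.16000 s (step 16): theta=1.37335 1.56742 -1.02074 -0.84196 rad, qd=14.52830 7.19066 0.07334 -2.99677 rad/s, eef=-0.02776 -0.27853 0.98772 m, τ=-34.86722 43.72569 9.96414 1.40577 N·m.
t=0.20000 s (step 20): theta=1.98478 1.85016 -0.96645 -0.93814 rad, qd=16.11666 6.92019 2.82293 -2.04771 rad/s, eef=-0.14933 -0.12193 0.91956 m, τ=-29.04882 46.54438 15.82753 2.17552 N·m.
t=0.24000 s (step 24): theta=2.67421 2.11578 -0.76773 -1.03071 rad, qd=18.41420 6.19390 7.56449 -3.14466 rad/s, eef=-0.24462 -0.00513 0.83652 m, τ=-18.84191 35.08643 19.59399 3.60768 N·m.
t=0.28000 s (step 28): theta=3.36036 2.31641 -0.40486 -1.20187 rad, qd=13.50343 3.70589 8.34472 -3.98649 rad/s, eef=-0.28309 0.09294 0.78084 m, τ=-43.88973 -19.22153 1.16600 2.85540 N·m.
t=0.32000 s (step 32): theta=3.70487 2.43551 -0.20086 -1.29922 rad, qd=4.35496 2.50736 1.88036 -1.24163 rad/s, eef=-0.27517 0.18174 0.74653 m, τ=-26.60962 -19.85462 -0.61313 0.11754 N·m.
t=0.36000 s (step 36): theta=3.76844 2.52485 -0.21855 -1.33692 rad, qd=-0.59568 1.97716 -2.29590 -0.80836 rad/s, eef=-0.25223 0.25324 0.69800 m, τ=-13.49457 -16.62855 1.63915 -0.06683 N·m.
t=0.40000 s (step 40): theta=3.69408 2.59481 -0.35112 -1.37014 rad, qd=-2.83154 1.53993 -4.05331 -0.86488 rad/s, eef=-0.22841 0.30454 0.63738 m, τ=-6.24466 -14.10792 2.99585 0.17229 N·m.
t=0.44000 s (step 44): theta=3.55957 2.65022 -0.52601 -1.40561 rad, qd=-3.76067 1.25937 -4.56627 -0.90172 rad/s, eef=-0.20721 0.33998 0.57403 m, τ=-2.86948 -12.42185 3.64173 0.32987 N·m.
t=0.48000 s (step 48): theta=3.40123 2.69788 -0.70933 -1.44157 rad, qd=-4.09481 1.14996 -4.54841 -0.89274 rad/s, eef=-0.18941 0.36494 0.51379 m, τ=-1.73865 -11.13795 3.96345 0.38959 N·m.
t=0.52000 s (step 52): theta=3.23578 2.74433 -0.88694 -1.47694 rad, qd=-4.14266 1.19765 -4.30754 -0.87531 rad/s, eef=-0.17480 0.38354 0.45930 m, τ=-1.63501 -9.84722 4.12905 0.38896 N·m.
t=0.56000 s (step 56): theta=3.07251 2.79585 -1.05208 -1.51184 rad, qd=-3.98499 1.40537 -3.92568 -0.86874 rad/s, eef=-0.16265 0.39845 0.41150 m, τ=-1.60627 -8.38506 4.15191 0.34490 N·m.
t=0.60000 s (step 60): theta=2.92044 2.85901 -1.19867 -1.54660 rad, qd=-3.56942 1.77738 -3.37075 -0.86545 rad/s, eef=-0.15188 0.41123 0.37040 m, τ=-1.04139 -7.11026 3.86462 0.25337 N·m.
t=0.64000 s (step 64): theta=2.79114 2.93948 -1.31899 -1.58103 rad, qd=-2.84864 2.25140 -2.61466 -0.85365 rad/s, eef=-0.14137 0.42264 0.33508 m, τ=-0.06371 -6.82095 2.99686 0.11419 N·m.
t=0.68000 s (step 68): theta=2.69528 3.03829 -1.40631 -1.61491 rad, qd=-1.92842 2.66303 -1.74549 -0.84242 rad/s, eef=-0.13018 0.43296 0.30359 m, τ=0.68707 -7.91979 1.51732 -0.05261 N·m.
t=0.72000 s (step 72): theta=2.63654 3.14937 -1.45960 -1.64833 rad, qd=-1.02816 2.84572 -0.94282 -0.82946 rad/s, eef=-0.11808 0.44252 0.27332 m.
any joint saturated: no


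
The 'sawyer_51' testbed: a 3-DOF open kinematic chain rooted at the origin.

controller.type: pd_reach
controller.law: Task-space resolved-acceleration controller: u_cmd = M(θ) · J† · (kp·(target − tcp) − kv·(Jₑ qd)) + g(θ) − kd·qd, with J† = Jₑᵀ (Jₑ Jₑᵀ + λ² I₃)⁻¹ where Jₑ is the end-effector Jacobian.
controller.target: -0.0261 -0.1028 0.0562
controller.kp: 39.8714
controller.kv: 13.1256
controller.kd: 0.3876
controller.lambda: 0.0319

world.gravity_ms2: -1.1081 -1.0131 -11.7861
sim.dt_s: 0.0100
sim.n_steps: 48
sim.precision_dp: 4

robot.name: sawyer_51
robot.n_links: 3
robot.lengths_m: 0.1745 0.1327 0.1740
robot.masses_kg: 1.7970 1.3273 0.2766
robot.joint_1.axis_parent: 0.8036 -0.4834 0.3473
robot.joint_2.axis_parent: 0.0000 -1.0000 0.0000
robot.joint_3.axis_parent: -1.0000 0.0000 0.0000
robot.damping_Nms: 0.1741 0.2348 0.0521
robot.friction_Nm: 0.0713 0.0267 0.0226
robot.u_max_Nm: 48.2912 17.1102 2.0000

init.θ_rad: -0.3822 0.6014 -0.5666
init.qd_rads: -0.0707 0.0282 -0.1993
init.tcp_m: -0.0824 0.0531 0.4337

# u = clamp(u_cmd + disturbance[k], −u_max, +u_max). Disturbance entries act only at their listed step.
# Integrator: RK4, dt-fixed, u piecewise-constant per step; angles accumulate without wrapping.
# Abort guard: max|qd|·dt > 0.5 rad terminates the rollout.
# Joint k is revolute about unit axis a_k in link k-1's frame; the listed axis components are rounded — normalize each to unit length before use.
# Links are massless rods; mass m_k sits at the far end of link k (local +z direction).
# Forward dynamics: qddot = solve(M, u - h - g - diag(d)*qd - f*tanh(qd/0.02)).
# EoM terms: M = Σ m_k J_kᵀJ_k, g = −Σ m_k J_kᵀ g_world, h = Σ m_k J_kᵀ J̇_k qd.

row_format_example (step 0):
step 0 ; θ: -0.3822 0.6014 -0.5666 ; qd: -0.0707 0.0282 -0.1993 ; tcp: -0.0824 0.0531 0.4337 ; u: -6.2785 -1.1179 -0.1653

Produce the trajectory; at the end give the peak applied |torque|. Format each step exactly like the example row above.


step 1 ; θ: -0.3857 0.6045 -0.5755 ; qd: -0.6174 0.5752 -1.5588 ; tcp: -0.0822 0.0529 0.4331 ; u: -5.1530 -1.3545 0.3901
step 2 ; θ: -0.3937 0.6118 -0.5926 ; qd: -0.9842 0.8863 -1.8459 ; tcp: -0.0819 0.0530 0.4316 ; u: -3.9853 -1.4430 0.4544
step 3 ; θ: -0.4049 0.6216 -0.6111 ; qd: -1.2543 1.0776 -1.8507 ; tcp: -0.0814 0.0540 0.4298 ; u: -2.9274 -1.4621 0.4000
step 4 ; θ: -0.4184 0.6330 -0.6293 ; qd: -1.4600 1.1980 -1.7898 ; tcp: -0.0807 0.0558 0.4277 ; u: -2.0027 -1.4448 0.3268
step 5 ; θ: -0.4338 0.6453 -0.6468 ; qd: -1.6178 1.2729 -1.7207 ; tcp: -0.0799 0.0584 0.4256 ; u: -1.2014 -1.4082 0.2595
step 6 ; θ: -0.4506 0.6583 -0.6637 ; qd: -1.7380 1.3180 -1.6576 ; tcp: -0.0788 0.0616 0.4233 ; u: -0.5071 -1.3619 0.2030
step 7 ; θ: -0.4684 0.6716 -0.6800 ; qd: -1.8283 1.3436 -1.6030 ; tcp: -0.0776 0.0652 0.4209 ; u: 0.0962 -1.3120 0.1567
step 8 ; θ: -0.4870 0.6851 -0.6958 ; qd: -1.8946 1.3567 -1.5561 ; tcp: -0.0762 0.0691 0.4185 ; u: 0.6226 -1.2621 0.1191
step 9 ; θ: -0.5062 0.6987 -0.7111 ; qd: -1.9413 1.3621 -1.5158 ; tcp: -0.0746 0.0733 0.4160 ; u: 1.0839 -1.2146 0.0887
step 10 ; θ: -0.5258 0.7123 -0.7261 ; qd: -1.9724 1.3631 -1.4809 ; tcp: -0.0730 0.0775 0.4135 ; u: 1.4901 -1.1706 0.0641
step 11 ; θ: -0.5456 0.7259 -0.7407 ; qd: -1.9908 1.3620 -1.4502 ; tcp: -0.0712 0.0818 0.4109 ; u: 1.8497 -1.1306 0.0442
step 12 ; θ: -0.5655 0.7395 -0.7551 ; qd: -1.9988 1.3601 -1.4230 ; tcp: -0.0694 0.0862 0.4082 ; u: 2.1696 -1.0948 0.0280
step 13 ; θ: -0.5855 0.7531 -0.7692 ; qd: -1.9986 1.3585 -1.3987 ; tcp: -0.0676 0.0905 0.4054 ; u: 2.4557 -1.0632 0.0149
step 14 ; θ: -0.6054 0.7667 -0.7831 ; qd: -1.9916 1.3576 -1.3766 ; tcp: -0.0657 0.0948 0.4026 ; u: 2.7129 -1.0354 0.0042
step 15 ; θ: -0.6253 0.7803 -0.7967 ; qd: -1.9792 1.3579 -1.3563 ; tcp: -0.0638 0.0990 0.3998 ; u: 2.9452 -1.0111 -0.0045
step 16 ; θ: -0.6450 0.7938 -0.8102 ; qd: -1.9625 1.3595 -1.3374 ; tcp: -0.0619 0.1030 0.3969 ; u: 3.1562 -0.9900 -0.0116
step 17 ; θ: -0.6645 0.8074 -0.8235 ; qd: -1.9424 1.3624 -1.3197 ; tcp: -0.0600 0.1070 0.3940 ; u: 3.3486 -0.9716 -0.0173
step 18 ; θ: -0.6838 0.8211 -0.8366 ; qd: -1.9196 1.3667 -1.3030 ; tcp: -0.0582 0.1109 0.3910 ; u: 3.5248 -0.9557 -0.0220
step 19 ; θ: -0.7029 0.8348 -0.8495 ; qd: -1.8946 1.3722 -1.2869 ; tcp: -0.0564 0.1146 0.3880 ; u: 3.6869 -0.9419 -0.0259
step 20 ; θ: -0.7217 0.8485 -0.8623 ; qd: -1.8680 1.3790 -1.2715 ; tcp: -0.0546 0.1182 0.3849 ; u: 3.8365 -0.9299 -0.0290
step 21 ; θ: -0.7402 0.8623 -0.8749 ; qd: -1.8402 1.3869 -1.2565 ; tcp: -0.0529 0.1216 0.3819 ; u: 3.9751 -0.9194 -0.0316
step 22 ; θ: -0.7585 0.8763 -0.8874 ; qd: -1.8115 1.3958 -1.2418 ; tcp: -0.0513 0.1249 0.3788 ; u: 4.1038 -0.9101 -0.0338
step 23 ; θ: -0.7764 0.8903 -0.8997 ; qd: -1.7821 1.4057 -1.2274 ; tcp: -0.0497 0.1280 0.3756 ; u: 4.2235 -0.9020 -0.0356
step 24 ; θ: -0.7941 0.9044 -0.9119 ; qd: -1.7523 1.4164 -1.2131 ; tcp: -0.0482 0.1310 0.3725 ; u: 4.3353 -0.8948 -0.0371
step 25 ; θ: -0.8114 0.9186 -0.9240 ; qd: -1.7222 1.4279 -1.1990 ; tcp: -0.0467 0.1338 0.3693 ; u: 4.4397 -0.8883 -0.0383
step 26 ; θ: -0.8285 0.9329 -0.9359 ; qd: -1.6921 1.4401 -1.1849 ; tcp: -0.0453 0.1364 0.3662 ; u: 4.5374 -0.8825 -0.0394
step 27 ; θ: -0.8453 0.9474 -0.9477 ; qd: -1.6620 1.4530 -1.1709 ; tcp: -0.0440 0.1389 0.3630 ; u: 4.6289 -0.8772 -0.0404
step 28 ; θ: -0.8617 0.9620 -0.9593 ; qd: -1.6320 1.4665 -1.1569 ; tcp: -0.0427 0.1413 0.3598 ; u: 4.7146 -0.8723 -0.0412
step 29 ; θ: -0.8779 0.9767 -0.9708 ; qd: -1.6022 1.4805 -1.1428 ; tcp: -0.0415 0.1435 0.3567 ; u: 4.7949 -0.8677 -0.0420
step 30 ; θ: -0.8938 0.9916 -0.9822 ; qd: -1.5727 1.4949 -1.1287 ; tcp: -0.0404 0.1456 0.3535 ; u: 4.8702 -0.8634 -0.0427
step 31 ; θ: -0.9094 1.0066 -0.9934 ; qd: -1.5435 1.5099 -1.1145 ; tcp: -0.0393 0.1475 0.3503 ; u: 4.9406 -0.8593 -0.0434
step 32 ; θ: -0.9246 1.0218 -1.0044 ; qd: -1.5147 1.5252 -1.1002 ; tcp: -0.0383 0.1493 0.3472 ; u: 5.0066 -0.8553 -0.0440
step 33 ; θ: -0.9396 1.0371 -1.0154 ; qd: -1.4863 1.5409 -1.0857 ; tcp: -0.0374 0.1510 0.3440 ; u: 5.0682 -0.8515 -0.0447
step 34 ; θ: -0.9544 1.0526 -1.0261 ; qd: -1.4583 1.5570 -1.0712 ; tcp: -0.0365 0.1525 0.3409 ; u: 5.1256 -0.8478 -0.0453
step 35 ; θ: -0.9688 1.0682 -1.0368 ; qd: -1.4308 1.5733 -1.0565 ; tcp: -0.0357 0.1539 0.3378 ; u: 5.1791 -0.8441 -0.0460
step 36 ; θ: -0.9830 1.0841 -1.0473 ; qd: -1.4038 1.5900 -1.0416 ; tcp: -0.0350 0.1551 0.3347 ; u: 5.2288 -0.8404 -0.0466
step 37 ; θ: -0.9969 1.1000 -1.0576 ; qd: -1.3773 1.6069 -1.0267 ; tcp: -0.0343 0.1563 0.3316 ; u: 5.2748 -0.8368 -0.0473
step 38 ; θ: -1.0105 1.1162 -1.0678 ; qd: -1.3512 1.6240 -1.0115 ; tcp: -0.0337 0.1573 0.3285 ; u: 5.3172 -0.8331 -0.0481
step 39 ; θ: -1.0239 1.1325 -1.0778 ; qd: -1.3257 1.6414 -0.9962 ; tcp: -0.0332 0.1582 0.3255 ; u: 5.3561 -0.8294 -0.0488
step 40 ; θ: -1.0370 1.1490 -1.0877 ; qd: -1.3007 1.6590 -0.9807 ; tcp: -0.0327 0.1589 0.3224 ; u: 5.3917 -0.8256 -0.0496
step 41 ; θ: -1.0499 1.1657 -1.0974 ; qd: -1.2763 1.6767 -0.9650 ; tcp: -0.0322 0.1596 0.3194 ; u: 5.4240 -0.8218 -0.0505
step 42 ; θ: -1.0626 1.1825 -1.1070 ; qd: -1.2524 1.6946 -0.9491 ; tcp: -0.0318 0.1601 0.3165 ; u: 5.4532 -0.8180 -0.0513
step 43 ; θ: -1.0750 1.1996 -1.1164 ; qd: -1.2290 1.7126 -0.9331 ; tcp: -0.0315 0.1606 0.3135 ; u: 5.4793 -0.8140 -0.0523
step 44 ; θ: -1.0871 1.2168 -1.1257 ; qd: -1.2062 1.7307 -0.9169 ; tcp: -0.0312 0.1609 0.3106 ; u: 5.5024 -0.8100 -0.0533
step 45 ; θ: -1.0991 1.2342 -1.1348 ; qd: -1.1839 1.7490 -0.9004 ; tcp: -0.0310 0.1611 0.3077 ; u: 5.5225 -0.8059 -0.0543
step 46 ; θ: -1.1108 1.2518 -1.1437 ; qd: -1.1622 1.7672 -0.8838 ; tcp: -0.0308 0.1612 0.3049 ; u: 5.5398 -0.8017 -0.0554
step 47 ; θ: -1.1223 1.2695 -1.1524 ; qd: -1.1411 1.7856 -0.8670 ; tcp: -0.0306 0.1613 0.3020 ; u: 5.5543 -0.7974 -0.0565
step 48 ; θ: -1.1336 1.2875 -1.1610 ; qd: -1.1205 1.8039 -0.8500 ; tcp: -0.0305 0.1612 0.2992
max |u| (N·m): 6.2785


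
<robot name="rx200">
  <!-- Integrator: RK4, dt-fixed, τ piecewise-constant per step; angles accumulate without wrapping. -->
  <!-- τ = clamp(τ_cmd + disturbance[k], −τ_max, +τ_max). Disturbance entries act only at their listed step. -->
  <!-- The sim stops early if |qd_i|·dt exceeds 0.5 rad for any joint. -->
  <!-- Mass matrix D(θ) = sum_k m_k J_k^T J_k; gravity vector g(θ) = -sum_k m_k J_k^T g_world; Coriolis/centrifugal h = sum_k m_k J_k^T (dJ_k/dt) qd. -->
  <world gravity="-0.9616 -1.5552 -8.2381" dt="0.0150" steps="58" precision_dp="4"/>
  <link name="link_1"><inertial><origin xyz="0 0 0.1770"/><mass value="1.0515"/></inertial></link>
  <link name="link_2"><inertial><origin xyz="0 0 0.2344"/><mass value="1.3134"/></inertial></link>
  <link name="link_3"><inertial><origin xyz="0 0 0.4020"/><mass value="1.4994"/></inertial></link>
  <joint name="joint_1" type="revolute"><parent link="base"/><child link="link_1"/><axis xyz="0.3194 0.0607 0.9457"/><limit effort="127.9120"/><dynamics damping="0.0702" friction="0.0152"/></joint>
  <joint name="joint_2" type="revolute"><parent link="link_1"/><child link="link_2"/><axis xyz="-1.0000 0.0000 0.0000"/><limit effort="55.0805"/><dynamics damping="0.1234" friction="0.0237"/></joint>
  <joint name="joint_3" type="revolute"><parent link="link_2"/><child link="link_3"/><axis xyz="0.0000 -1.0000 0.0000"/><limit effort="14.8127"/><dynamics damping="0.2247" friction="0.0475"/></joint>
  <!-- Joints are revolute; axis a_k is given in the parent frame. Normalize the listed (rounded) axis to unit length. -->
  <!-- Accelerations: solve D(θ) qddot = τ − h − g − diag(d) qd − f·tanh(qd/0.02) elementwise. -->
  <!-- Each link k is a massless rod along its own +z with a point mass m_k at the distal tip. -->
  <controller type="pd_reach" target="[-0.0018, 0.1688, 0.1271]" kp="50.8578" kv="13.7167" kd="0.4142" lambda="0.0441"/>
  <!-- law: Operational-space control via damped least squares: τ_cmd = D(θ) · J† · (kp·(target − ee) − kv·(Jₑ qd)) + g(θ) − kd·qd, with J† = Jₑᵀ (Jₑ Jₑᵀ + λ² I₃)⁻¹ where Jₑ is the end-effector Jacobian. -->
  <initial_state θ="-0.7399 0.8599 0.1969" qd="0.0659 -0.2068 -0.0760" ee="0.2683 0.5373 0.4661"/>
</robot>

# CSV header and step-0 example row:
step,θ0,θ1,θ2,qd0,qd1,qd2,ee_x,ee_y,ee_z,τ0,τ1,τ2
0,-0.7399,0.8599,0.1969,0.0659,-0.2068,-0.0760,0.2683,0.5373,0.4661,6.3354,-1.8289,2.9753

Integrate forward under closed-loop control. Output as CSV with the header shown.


step,θ0,θ1,θ2,qd0,qd1,qd2,ee_x,ee_y,ee_z,τ0,τ1,τ2
1,-0.7303,0.8618,0.1885,1.1931,0.4471,-1.0082,0.2670,0.5370,0.4673,5.6811,-3.3386,2.4745
2,-0.7074,0.8715,0.1698,1.8410,0.8339,-1.4744,0.2648,0.5377,0.4670,5.4794,-4.4967,1.8385
3,-0.6756,0.8863,0.1445,2.3786,1.1329,-1.8863,0.2617,0.5391,0.4656,5.5236,-5.4813,1.2920
4,-0.6358,0.9053,0.1126,2.9130,1.3950,-2.3575,0.2577,0.5409,0.4633,5.7216,-6.3693,0.8658
5,-0.5878,0.9281,0.0730,3.4699,1.6303,-2.9120,0.2530,0.5430,0.4602,5.9746,-7.1949,0.5381
6,-0.5314,0.9541,0.0246,4.0361,1.8309,-3.5297,0.2474,0.5450,0.4564,6.1393,-7.9561,0.2697
7,-0.4668,0.9828,-0.0331,4.5686,1.9803,-4.1537,0.2410,0.5467,0.4519,6.0527,-8.6168,0.0183
8,-0.3948,1.0132,-0.0996,5.0095,2.0629,-4.7046,0.2338,0.5478,0.4467,5.6167,-9.1270,-0.2466
9,-0.3174,1.0442,-0.1733,5.3125,2.0756,-5.1132,0.2257,0.5481,0.4408,4.8683,-9.4562,-0.5291
10,-0.2366,1.0750,-0.2518,5.4660,2.0312,-5.3528,0.2168,0.5475,0.4344,3.9525,-9.6119,-0.8069
11,-0.1544,1.1049,-0.3328,5.4922,1.9511,-5.4415,0.2073,0.5458,0.4275,3.0279,-9.6285,-1.0470
12,-0.0726,1.1334,-0.4141,5.4281,1.8559,-5.4202,0.1973,0.5433,0.4204,2.2007,-9.5454,-1.2239
13,0.0078,1.1605,-0.4947,5.3086,1.7599,-5.3296,0.1870,0.5397,0.4129,1.5160,-9.3943,-1.3266
14,0.0863,1.1862,-0.5736,5.1592,1.6710,-5.2003,0.1767,0.5354,0.4053,0.9778,-9.1973,-1.3569
15,0.1624,1.2106,-0.6504,4.9961,1.5928,-5.0515,0.1665,0.5303,0.3976,0.5703,-8.9690,-1.3241
16,0.2360,1.2340,-0.7249,4.8293,1.5265,-4.8946,0.1565,0.5245,0.3899,0.2708,-8.7191,-1.2407
17,0.3071,1.2565,-0.7970,4.6639,1.4719,-4.7356,0.1467,0.5181,0.3821,0.0570,-8.4545,-1.1196
18,0.3758,1.2782,-0.8668,4.5030,1.4284,-4.5777,0.1374,0.5112,0.3744,-0.0910,-8.1801,-0.9724
19,0.4422,1.2994,-0.9343,4.3480,1.3954,-4.4221,0.1284,0.5039,0.3667,-0.1895,-7.8998,-0.8089
20,0.5062,1.3201,-0.9994,4.1996,1.3719,-4.2695,0.1199,0.4962,0.3590,-0.2514,-7.6163,-0.6374
21,0.5681,1.3406,-1.0623,4.0578,1.3574,-4.1201,0.1118,0.4882,0.3515,-0.2870,-7.3318,-0.4644
22,0.6279,1.3609,-1.1229,3.9227,1.3512,-3.9739,0.1043,0.4799,0.3441,-0.3040,-7.0481,-0.2949
23,0.6858,1.3812,-1.1814,3.7940,1.3528,-3.8308,0.0971,0.4715,0.3369,-0.3083,-6.7664,-0.1329
24,0.7418,1.4015,-1.2378,3.6715,1.3618,-3.6907,0.0905,0.4630,0.3298,-0.3043,-6.4874,0.0188
25,0.7959,1.4221,-1.2921,3.5549,1.3779,-3.5536,0.0843,0.4543,0.3229,-0.2955,-6.2118,0.1582
26,0.8484,1.4430,-1.3444,3.4438,1.4008,-3.4194,0.0785,0.4457,0.3162,-0.2841,-5.9397,0.2838
27,0.8993,1.4642,-1.3947,3.3380,1.4305,-3.2880,0.0732,0.4371,0.3098,-0.2720,-5.6712,0.3947
28,0.9486,1.4860,-1.4430,3.2370,1.4669,-3.1594,0.0682,0.4285,0.3036,-0.2606,-5.4059,0.4905
29,0.9964,1.5083,-1.4895,3.1407,1.5101,-3.0337,0.0637,0.4201,0.2976,-0.2507,-5.1433,0.5709
30,1.0428,1.5313,-1.5341,3.0486,1.5604,-2.9106,0.0595,0.4117,0.2920,-0.2431,-4.8828,0.6360
31,1.0879,1.5552,-1.5768,2.9605,1.6183,-2.7903,0.0557,0.4035,0.2866,-0.2383,-4.6234,0.6859
32,1.1317,1.5800,-1.6178,2.8760,1.6845,-2.6726,0.0522,0.3955,0.2815,-0.2367,-4.3639,0.7210
33,1.1742,1.6059,-1.6570,2.7948,1.7602,-2.5575,0.0490,0.3876,0.2766,-0.2388,-4.1029,0.7416
34,1.2155,1.6329,-1.6945,2.7167,1.8466,-2.4449,0.0461,0.3800,0.2721,-0.2449,-3.8386,0.7480
35,1.2557,1.6614,-1.7304,2.6414,1.9455,-2.3346,0.0435,0.3726,0.2679,-0.2554,-3.5691,0.7403
36,1.2948,1.6915,-1.7646,2.5685,2.0592,-2.2265,0.0411,0.3654,0.2640,-0.2709,-3.2921,0.7188
37,1.3328,1.7234,-1.7972,2.4978,2.1903,-2.1204,0.0390,0.3585,0.2604,-0.2919,-3.0049,0.6834
38,1.3698,1.7574,-1.8282,2.4288,2.3419,-2.0158,0.0371,0.3518,0.2570,-0.3190,-2.7049,0.6340
39,1.4057,1.7939,-1.8577,2.3611,2.5176,-1.9124,0.0353,0.3455,0.2540,-0.3529,-2.3897,0.5703
40,1.4407,1.8332,-1.8856,2.2939,2.7210,-1.8096,0.0338,0.3394,0.2512,-0.3942,-2.0577,0.4918
41,1.4746,1.8758,-1.9120,2.2262,2.9561,-1.7066,0.0323,0.3336,0.2487,-0.4432,-1.7094,0.3978
42,1.5075,1.9222,-1.9369,2.1566,3.2261,-1.6022,0.0311,0.3281,0.2465,-0.4996,-1.3496,0.2874
43,1.5393,1.9730,-1.9601,2.0830,3.5327,-1.4954,0.0299,0.3229,0.2446,-0.5613,-0.9897,0.1598
44,1.5700,2.0286,-1.9818,2.0027,3.8750,-1.3846,0.0289,0.3181,0.2429,-0.6239,-0.6516,0.0143
45,1.5994,2.0895,-2.0017,1.9124,4.2468,-1.2682,0.0279,0.3136,0.2415,-0.6788,-0.3689,-0.1495
46,1.6273,2.1562,-2.0198,1.8082,4.6352,-1.1453,0.0271,0.3096,0.2404,-0.7132,-0.1839,-0.3315
47,1.6536,2.2287,-2.0361,1.6872,5.0183,-1.0155,0.0264,0.3059,0.2395,-0.7111,-0.1359,-0.5303
48,1.6779,2.3066,-2.0503,1.5483,5.3673,-0.8804,0.0257,0.3027,0.2388,-0.6582,-0.2429,-0.7434
49,1.7000,2.3893,-2.0625,1.3940,5.6508,-0.7439,0.0252,0.2999,0.2383,-0.5487,-0.4875,-0.9672
50,1.7197,2.4756,-2.0727,1.2306,5.8423,-0.6112,0.0248,0.2976,0.2379,-0.3890,-0.8208,-1.1968
51,1.7370,2.5639,-2.0810,1.0671,5.9262,-0.4881,0.0245,0.2958,0.2376,-0.1966,-1.1815,-1.4272
52,1.7518,2.6527,-2.0875,0.9126,5.8998,-0.3793,0.0244,0.2943,0.2374,0.0074,-1.5179,-1.6525
53,1.7645,2.7402,-2.0925,0.7743,5.7705,-0.2873,0.0244,0.2933,0.2371,0.2040,-1.7990,-1.8672
54,1.7752,2.8252,-2.0962,0.6555,5.5520,-0.2126,0.0246,0.2926,0.2369,0.3811,-2.0133,-2.0656
55,1.7843,2.9063,-2.0990,0.5567,5.2599,-0.1539,0.0248,0.2921,0.2367,0.5328,-2.1624,-2.2430
56,1.7921,2.9826,-2.1010,0.4757,4.9096,-0.1095,0.0251,0.2918,0.2365,0.6586,-2.2539,-2.3959
57,1.7987,3.0534,-2.1024,0.4093,4.5152,-0.0771,0.0255,0.2916,0.2364,0.7604,-2.2973,-2.5223
58,1.8044,3.1179,-2.1033,0.3539,4.0890,-0.0547,0.0259,0.2915,0.2363,,,
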